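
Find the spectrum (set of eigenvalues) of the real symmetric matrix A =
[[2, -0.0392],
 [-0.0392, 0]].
sigma(A) ≈ {0, 2}

A is real symmetric, so its spectrum consists of real eigenvalues. Expanding the characteristic polynomial of the displayed matrix gives
  det(λ I - A) = p(λ) = λ^2 + (-2)λ + (0).
Solving p(λ) = 0 yields eigenvalues ≈ 0, 2. (A is shown rounded to 4 decimals, so these recover the underlying integer eigenvalues to within that precision.)
Verification: the trace of A = 2 equals the sum of eigenvalues 2, and det(A) ≈ 0.0001 matches the eigenvalue product 0.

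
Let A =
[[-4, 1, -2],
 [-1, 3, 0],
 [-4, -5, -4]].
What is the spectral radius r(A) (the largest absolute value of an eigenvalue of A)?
r(A) ≈ 6.951

The eigenvalues of A are the roots of its characteristic polynomial. With M = A (coefficients from the trace, the sum of principal 2x2 minors, and det A):
  p(λ) = det(λ I - M) = λ^3 + 5λ^2 - 15λ - 10.
No integer candidate from the rational root theorem (±divisors of 10) is a root, so the roots are irrational. The cubic discriminant is Δ = 34925 > 0, so there are three distinct real roots. p(-7) = -3 and p(-6) = 44 have opposite signs, so a root lies in (-7, -6); Newton's method refines it to λ ≈ -6.951. p(-1) = 9 and p(0) = -10 have opposite signs, so a root lies in (-1, 0); Newton's method refines it to λ ≈ -0.5705. p(2) = -12 and p(3) = 17 have opposite signs, so a root lies in (2, 3); Newton's method refines it to λ ≈ 2.5215. Check (Vieta): the three roots sum to -5, matching tr M = -5.
Thus the eigenvalues (to 4 decimals) are -6.951 (modulus 6.951); -0.5705 (modulus 0.5705); 2.5215 (modulus 2.5215). The spectral radius is the largest modulus: r(A) ≈ 6.951. (Cross-check: r(A) ≤ ||A||_2 ≈ 8.1345; equality holds whenever A is normal, though it can also hold for some non-normal A.)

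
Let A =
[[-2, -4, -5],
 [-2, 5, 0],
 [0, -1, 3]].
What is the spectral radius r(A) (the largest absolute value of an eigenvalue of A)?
r(A) ≈ 5.5387

The eigenvalues of A are the roots of its characteristic polynomial. With M = A (coefficients from the trace, the sum of principal 2x2 minors, and det A):
  p(λ) = det(λ I - M) = λ^3 - 6λ^2 - 9λ + 64.
No integer candidate from the rational root theorem (±divisors of 64) is a root, so the roots are irrational. The cubic discriminant is Δ = 12744 > 0, so there are three distinct real roots. p(-4) = -60 and p(-3) = 10 have opposite signs, so a root lies in (-4, -3); Newton's method refines it to λ ≈ -3.1764. p(3) = 10 and p(4) = -4 have opposite signs, so a root lies in (3, 4); Newton's method refines it to λ ≈ 3.6378. p(5) = -6 and p(6) = 10 have opposite signs, so a root lies in (5, 6); Newton's method refines it to λ ≈ 5.5387. Check (Vieta): the three roots sum to 6, matching tr M = 6.
Thus the eigenvalues (to 4 decimals) are -3.1764 (modulus 3.1764); 3.6378 (modulus 3.6378); 5.5387 (modulus 5.5387). The spectral radius is the largest modulus: r(A) ≈ 5.5387. (Cross-check: r(A) ≤ ||A||_2 ≈ 7.4791; equality holds whenever A is normal, though it can also hold for some non-normal A.)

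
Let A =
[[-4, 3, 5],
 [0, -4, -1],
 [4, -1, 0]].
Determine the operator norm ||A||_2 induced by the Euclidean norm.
||A||_2 ≈ 8.0514 (= sqrt(largest eigenvalue of A^T A))

||A||_2 = sigma_max(A) = sqrt(lambda_max(A^T A)). Form the symmetric matrix M = A^T A =
[[32, -16, -20],
 [-16, 26, 19],
 [-20, 19, 26]].
Its characteristic polynomial (trace, sum of principal 2x2 minors, determinant of M give the coefficients) is
  p(λ) = det(λ I - M) = λ^3 - 84λ^2 + 1323λ - 5184.
No integer candidate from the rational root theorem (±divisors of 5184) is a root, so the roots are irrational. The cubic discriminant is Δ = 441625284 > 0, so there are three distinct real roots. p(6) = -54 and p(7) = 304 have opposite signs, so a root lies in (6, 7); Newton's method refines it to λ ≈ 6.1303. p(13) = 16 and p(14) = -382 have opposite signs, so a root lies in (13, 14); Newton's method refines it to λ ≈ 13.0449. p(64) = -2432 and p(65) = 536 have opposite signs, so a root lies in (64, 65); Newton's method refines it to λ ≈ 64.8248. Check (Vieta): the three roots sum to 84, matching tr M = 84.
So the eigenvalues of A^T A are ≈ 6.1303, 13.0449, 64.8248 (all ≥ 0, as they must be for A^T A). The largest is λ_max ≈ 64.8248, hence ||A||_2 = sqrt(λ_max) ≈ 8.0514.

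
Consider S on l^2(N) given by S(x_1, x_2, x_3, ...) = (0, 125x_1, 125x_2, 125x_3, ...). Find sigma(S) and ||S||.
sigma(S) = closed disk {z in C : |z| ≤ 125}; ||S|| = 125

Note S = 125·U where U is the unit right shift (U x)_k = x_{k-1} (with x_0 := 0); so ||S|| = 125||U|| and sigma(S) = 125·sigma(U). ||S x||^2 = sum_{k≥1} |125x_k|^2 = 15625||x||^2, so ||S|| = 125 and sigma(S) ⊂ {|z| ≤ 125}. For any |lambda| < 125, the equation (S - lambda I) x = 0 forces x_1 = 0, then 125x_k = lambda x_{k+1} ⇒ x = 0, so S has no eigenvalues. But (S - lambda I) is not surjective for |lambda| < 125: solving (S - lambda I) x = e_1 would require x_n proportional to (lambda/125)^(-n), which is not in l^2. So every |lambda| < 125 lies in the residual spectrum. The boundary |lambda| = 125 is in the approximate point spectrum (the spectrum is closed). Hence sigma(S) is the closed disk of radius 125.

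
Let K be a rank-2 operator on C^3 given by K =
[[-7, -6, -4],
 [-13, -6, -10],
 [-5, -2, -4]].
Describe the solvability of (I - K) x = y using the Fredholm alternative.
(I - K) is invertible (det(I - K) = -6 ≠ 0), so for every y in C^3 the equation (I - K) x = y has a unique solution.

K has rank 2 and factors as K = U V^T = u1 v1^T + u2 v2^T with u1 = (-1, 2, 1), v1 = (-2, 0, -2), u2 = (3, 3, 1), v2 = (-3, -2, -2) (multiplying out reproduces the displayed K). The nonzero eigenvalues of U V^T coincide with those of the 2 x 2 matrix G = V^T U = [[v1·u1, v1·u2], [v2·u1, v2·u2]] = [[0, -8], [-3, -17]], and by the Sylvester determinant identity det(I_3 - U V^T) = det(I_2 - V^T U) = det([[1, 8], [3, 18]]) = (1)(18) - (8)(3) = -6. (Direct check: I - K =
[[8, 6, 4],
 [13, 7, 10],
 [5, 2, 5]]
has determinant -6.) The finite-dimensional Fredholm alternative says: either (I - K) is invertible, or ker(I - K) ≠ {0} and then range(I - K) = ker((I - K)^*)^⊥, with dim ker(I - K) = dim ker((I - K)^*). Since det(I - K) ≠ 0, 1 is not an eigenvalue of K and ker(I - K) = {0}, so we are in the first case: for every y there is a unique x = (I - K)^(-1) y. (Explicitly, by the Woodbury identity, (I - U V^T)^(-1) = I + U (I_2 - G)^(-1) V^T.)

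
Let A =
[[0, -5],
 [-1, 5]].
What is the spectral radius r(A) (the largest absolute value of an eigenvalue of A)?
r(A) = (5 + sqrt(45))/2 ≈ 5.8541

The eigenvalues of A are the roots of its characteristic polynomial. With M = A (coefficients from the trace and determinant):
  p(λ) = det(λ I - M) = λ^2 - 5λ - 5.
For λ^2 - 5λ - 5 the discriminant is 45. It is nonnegative but not a perfect square, so the roots are real and irrational: λ = (5 ± sqrt(45))/2 ≈ 5.8541, -0.8541.
Thus the eigenvalues (to 4 decimals) are 5.8541 (modulus 5.8541); -0.8541 (modulus 0.8541). The spectral radius is the largest modulus: r(A) = (5 + sqrt(45))/2 ≈ 5.8541. (Cross-check: r(A) ≤ ||A||_2 ≈ 7.1067; equality holds whenever A is normal, though it can also hold for some non-normal A.)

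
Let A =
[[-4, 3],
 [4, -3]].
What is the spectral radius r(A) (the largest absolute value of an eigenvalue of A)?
r(A) = 7

The eigenvalues of A are the roots of its characteristic polynomial. With M = A (coefficients from the trace and determinant):
  p(λ) = det(λ I - M) = λ^2 + 7λ.
For λ^2 + 7λ the discriminant is 49. It is a perfect square (7^2), so the roots are rational: λ = (-7 ± 7)/2 = 0, -7.
Thus the eigenvalues (to 4 decimals) are 0 (modulus 0); -7 (modulus 7). The spectral radius is the largest modulus: r(A) = 7. (Cross-check: r(A) ≤ ||A||_2 ≈ 7.0711; equality holds whenever A is normal, though it can also hold for some non-normal A.)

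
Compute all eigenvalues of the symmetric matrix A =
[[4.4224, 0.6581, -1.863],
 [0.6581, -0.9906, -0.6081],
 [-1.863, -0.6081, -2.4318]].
sigma(A) ≈ {-3, -1, 5}

A is real symmetric, so its spectrum consists of real eigenvalues. Expanding the characteristic polynomial of the displayed matrix gives
  det(λ I - A) = p(λ) = λ^3 + (-1)λ^2 + (-17)λ + (-15).
Solving p(λ) = 0 yields eigenvalues ≈ -3, -1, 5. (A is shown rounded to 4 decimals, so these recover the underlying integer eigenvalues to within that precision.)
Verification: the trace of A = 1 equals the sum of eigenvalues 1, and det(A) ≈ 15.0004 matches the eigenvalue product 15.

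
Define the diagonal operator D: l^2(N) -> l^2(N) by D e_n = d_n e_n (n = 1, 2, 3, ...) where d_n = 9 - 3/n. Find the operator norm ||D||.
||D|| = 9

For a diagonal operator on l^2 with entries d_n, ||D|| = sup_n |d_n|. Here d_1 = 6, d_2 = 15/2, ..., and d_n = 9 - 3/n increases monotonically toward 9. All terms lie in [6, 9), so |d_n| = d_n and the supremum is the limit 9, which is not attained by any individual d_n. Hence ||D|| = 9.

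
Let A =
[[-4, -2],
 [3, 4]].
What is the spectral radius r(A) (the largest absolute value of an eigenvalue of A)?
r(A) = sqrt(40)/2 ≈ 3.1623

The eigenvalues of A are the roots of its characteristic polynomial. With M = A (coefficients from the trace and determinant):
  p(λ) = det(λ I - M) = λ^2 - 10.
For λ^2 - 10 the discriminant is 40. It is nonnegative but not a perfect square, so the roots are real and irrational: λ = ± sqrt(40)/2 ≈ 3.1623, -3.1623.
Thus the eigenvalues (to 4 decimals) are 3.1623 (modulus 3.1623); -3.1623 (modulus 3.1623). The spectral radius is the largest modulus: r(A) = sqrt(40)/2 ≈ 3.1623. (Cross-check: r(A) ≤ ||A||_2 ≈ 6.5311; equality holds whenever A is normal, though it can also hold for some non-normal A.)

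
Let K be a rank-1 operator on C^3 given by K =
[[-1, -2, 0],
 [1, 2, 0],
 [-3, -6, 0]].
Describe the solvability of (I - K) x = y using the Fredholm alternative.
(I - K) is singular (det(I - K) = 0, i.e. 1 ∈ sigma(K)). (I - K) x = y is solvable iff y ⊥ ker((I - K)^*) = span{(-1, -2, 0)}, i.e. iff -y_1 - 2y_2 = 0. When solvable, the solutions are x = y + c·(1, -1, 3), c arbitrary (ker(I - K) = span{(1, -1, 3)}, dimension 1).

K has rank 1, so it is an outer product K = u v^T: every row of K is a multiple of one row vector. Reading off the entries, u = (1, -1, 3) and v = (-1, -2, 0) (row i of K equals u_i·v^T). A rank-one matrix u v^T satisfies K u = u (v·u) and kills the (2)-dimensional subspace v^⊥, so its characteristic polynomial is lambda^2 (lambda - v·u) with v·u = tr K = 1. Hence the eigenvalues of I - K are 1 (multiplicity 2) and 1 - (1) = 0, so det(I - K) = 0. (Direct check: I - K =
[[2, 2, 0],
 [-1, -1, 0],
 [3, 6, 1]]
has determinant 0.) So 1 is an eigenvalue of K and (I - K) is not invertible. The finite-dimensional Fredholm alternative says: either (I - K) is invertible, or ker(I - K) ≠ {0} and then range(I - K) = ker((I - K)^*)^⊥, with dim ker(I - K) = dim ker((I - K)^*). We are in the second case, so we need both kernels. Kernel of I - K: (I - K) u = u - u (v·u) = u - u = 0, so ker(I - K) = span{u} = span{(1, -1, 3)} (it is exactly 1-dimensional because rank(I - K) = 2). Kernel of the adjoint: K is real, so (I - K)^* = I - K^T = I - v u^T, and (I - v u^T) v = v - v (u·v) = 0; hence ker((I - K)^*) = span{v} = span{(-1, -2, 0)}. Therefore (I - K) x = y is solvable iff <y, v> = 0, i.e. iff -y_1 - 2y_2 = 0. When this holds, K y = u (v·y) = 0, so (I - K) y = y and x = y is a particular solution; the full solution set is the line x = y + c·u = y + c·(1, -1, 3), c ∈ C.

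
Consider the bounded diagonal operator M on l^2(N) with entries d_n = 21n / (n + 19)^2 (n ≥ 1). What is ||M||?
||M|| = 21/76 (attained at n = 19)

For M diagonal, ||M|| = sup_n |d_n|. Treat f(x) = 21x / (x + 19)^2 for real x > 0. By the quotient rule, f'(x) = 21(19 - x)/(x + 19)^3, which is positive for x < 19 and negative for x > 19. So f has a unique maximum at x = 19, and since 19 is a positive integer, the supremum over n ≥ 1 is attained at n = 19: d_19 = 21·19/(19 + 19)^2 = 21·19/1444 = 21/76. Hence ||M|| = 21/76.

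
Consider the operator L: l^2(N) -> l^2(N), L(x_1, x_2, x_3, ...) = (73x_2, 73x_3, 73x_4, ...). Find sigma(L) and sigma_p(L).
sigma(L) = closed disk {z in C : |z| ≤ 73}; sigma_p(L) = open disk {z in C : |z| < 73}

Note L = 73·V where V is the unit left shift (V x)_k = x_{k+1}; so sigma(L) = 73·sigma(V) and ||L|| = 73||V||. ||L x||^2 = 5329sum_{k≥2} |x_k|^2 ≤ 5329||x||^2, with equality on {x : x_1 = 0}, so ||L|| = 73. For any lambda with |lambda| < 73, set r = lambda/73 (|r| < 1); the vector x = (1, r, r^2, ...) is in l^2 and satisfies L x = 73(r, r^2, ...) = lambda x, so lambda is an eigenvalue. On the boundary |lambda| = 73 the geometric series diverges, so no l^2 eigenvector exists, but these lambda lie in the approximate point spectrum. Hence sigma(L) is the closed disk of radius 73 and sigma_p(L) is the open disk.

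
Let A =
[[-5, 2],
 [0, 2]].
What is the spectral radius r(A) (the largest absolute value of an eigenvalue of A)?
r(A) = 5

The eigenvalues of A are the roots of its characteristic polynomial. With M = A (coefficients from the trace and determinant):
  p(λ) = det(λ I - M) = λ^2 + 3λ - 10.
For λ^2 + 3λ - 10 the discriminant is 49. It is a perfect square (7^2), so the roots are rational: λ = (-3 ± 7)/2 = 2, -5.
Thus the eigenvalues (to 4 decimals) are 2 (modulus 2); -5 (modulus 5). The spectral radius is the largest modulus: r(A) = 5. (Cross-check: r(A) ≤ ||A||_2 ≈ 5.4428; equality holds whenever A is normal, though it can also hold for some non-normal A.)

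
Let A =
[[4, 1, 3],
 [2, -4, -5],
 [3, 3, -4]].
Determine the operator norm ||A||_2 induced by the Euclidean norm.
||A||_2 ≈ 7.5158 (= sqrt(largest eigenvalue of A^T A))

||A||_2 = sigma_max(A) = sqrt(lambda_max(A^T A)). Form the symmetric matrix M = A^T A =
[[29, 5, -10],
 [5, 26, 11],
 [-10, 11, 50]].
Its characteristic polynomial (trace, sum of principal 2x2 minors, determinant of M give the coefficients) is
  p(λ) = det(λ I - M) = λ^3 - 105λ^2 + 3258λ - 29241.
No integer candidate from the rational root theorem (±divisors of 29241) is a root, so the roots are irrational. The cubic discriminant is Δ = 265111785 > 0, so there are three distinct real roots. p(15) = -621 and p(16) = 103 have opposite signs, so a root lies in (15, 16); Newton's method refines it to λ ≈ 15.8473. p(32) = 263 and p(33) = -135 have opposite signs, so a root lies in (32, 33); Newton's method refines it to λ ≈ 32.6649. p(56) = -457 and p(57) = 513 have opposite signs, so a root lies in (56, 57); Newton's method refines it to λ ≈ 56.4877. Check (Vieta): the three roots sum to 105, matching tr M = 105.
So the eigenvalues of A^T A are ≈ 15.8473, 32.6649, 56.4877 (all ≥ 0, as they must be for A^T A). The largest is λ_max ≈ 56.4877, hence ||A||_2 = sqrt(λ_max) ≈ 7.5158.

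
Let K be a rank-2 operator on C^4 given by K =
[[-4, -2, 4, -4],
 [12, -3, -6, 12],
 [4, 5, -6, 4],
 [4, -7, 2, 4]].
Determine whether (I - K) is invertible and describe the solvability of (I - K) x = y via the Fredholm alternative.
(I - K) is invertible (det(I - K) = 142 ≠ 0), so for every y in C^4 the equation (I - K) x = y has a unique solution.

K has rank 2 and factors as K = U V^T = u1 v1^T + u2 v2^T with u1 = (0, 3, -1, 3), v1 = (2, -2, 0, 2), u2 = (-2, 3, 3, -1), v2 = (2, 1, -2, 2) (multiplying out reproduces the displayed K). The nonzero eigenvalues of U V^T coincide with those of the 2 x 2 matrix G = V^T U = [[v1·u1, v1·u2], [v2·u1, v2·u2]] = [[0, -12], [11, -9]], and by the Sylvester determinant identity det(I_4 - U V^T) = det(I_2 - V^T U) = det([[1, 12], [-11, 10]]) = (1)(10) - (12)(-11) = 142. (Direct check: I - K =
[[5, 2, -4, 4],
 [-12, 4, 6, -12],
 [-4, -5, 7, -4],
 [-4, 7, -2, -3]]
has determinant 142.) The finite-dimensional Fredholm alternative says: either (I - K) is invertible, or ker(I - K) ≠ {0} and then range(I - K) = ker((I - K)^*)^⊥, with dim ker(I - K) = dim ker((I - K)^*). Since det(I - K) ≠ 0, 1 is not an eigenvalue of K and ker(I - K) = {0}, so we are in the first case: for every y there is a unique x = (I - K)^(-1) y. (Explicitly, by the Woodbury identity, (I - U V^T)^(-1) = I + U (I_2 - G)^(-1) V^T.)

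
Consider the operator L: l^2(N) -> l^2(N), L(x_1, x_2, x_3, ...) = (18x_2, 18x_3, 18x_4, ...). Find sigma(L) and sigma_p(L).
sigma(L) = closed disk {z in C : |z| ≤ 18}; sigma_p(L) = open disk {z in C : |z| < 18}

Note L = 18·V where V is the unit left shift (V x)_k = x_{k+1}; so sigma(L) = 18·sigma(V) and ||L|| = 18||V||. ||L x||^2 = 324sum_{k≥2} |x_k|^2 ≤ 324||x||^2, with equality on {x : x_1 = 0}, so ||L|| = 18. For any lambda with |lambda| < 18, set r = lambda/18 (|r| < 1); the vector x = (1, r, r^2, ...) is in l^2 and satisfies L x = 18(r, r^2, ...) = lambda x, so lambda is an eigenvalue. On the boundary |lambda| = 18 the geometric series diverges, so no l^2 eigenvector exists, but these lambda lie in the approximate point spectrum. Hence sigma(L) is the closed disk of radius 18 and sigma_p(L) is the open disk.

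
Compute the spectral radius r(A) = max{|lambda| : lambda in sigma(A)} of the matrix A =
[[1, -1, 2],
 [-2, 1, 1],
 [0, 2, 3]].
r(A) ≈ 3.2587

The eigenvalues of A are the roots of its characteristic polynomial. With M = A (coefficients from the trace, the sum of principal 2x2 minors, and det A):
  p(λ) = det(λ I - M) = λ^3 - 5λ^2 + 3λ + 13.
No integer candidate from the rational root theorem (±divisors of 13) is a root, so the roots are irrational. The cubic discriminant is Δ = -1456 < 0, so there is one real root and a complex-conjugate pair. p(-2) = -21 and p(-1) = 4 have opposite signs, so a root lies in (-2, -1); Newton's method refines it to λ ≈ -1.2242. Dividing out (λ - (-1.2242)) leaves approximately λ^2 - 6.2242λ + 10.6194. For λ^2 - 6.2242λ + 10.6194 the discriminant is -3.7375. It is negative, so the remaining roots are the complex-conjugate pair λ ≈ 3.1121 ± 0.9666i. Their product equals the constant term, so |λ|^2 ≈ 10.6194 and |λ| ≈ 3.2587.
Thus the eigenvalues (to 4 decimals) are -1.2242 (modulus 1.2242); 3.1121 ± 0.9666i (modulus 3.2587). The spectral radius is the largest modulus: r(A) ≈ 3.2587. (Cross-check: r(A) ≤ ||A||_2 ≈ 4.069; equality holds whenever A is normal, though it can also hold for some non-normal A.)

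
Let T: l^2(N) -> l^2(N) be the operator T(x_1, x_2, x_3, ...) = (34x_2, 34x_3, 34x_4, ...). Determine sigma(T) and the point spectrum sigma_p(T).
sigma(T) = closed disk {z in C : |z| ≤ 34}; sigma_p(T) = open disk {z in C : |z| < 34}

Note T = 34·V where V is the unit left shift (V x)_k = x_{k+1}; so sigma(T) = 34·sigma(V) and ||T|| = 34||V||. ||T x||^2 = 1156sum_{k≥2} |x_k|^2 ≤ 1156||x||^2, with equality on {x : x_1 = 0}, so ||T|| = 34. For any lambda with |lambda| < 34, set r = lambda/34 (|r| < 1); the vector x = (1, r, r^2, ...) is in l^2 and satisfies T x = 34(r, r^2, ...) = lambda x, so lambda is an eigenvalue. On the boundary |lambda| = 34 the geometric series diverges, so no l^2 eigenvector exists, but these lambda lie in the approximate point spectrum. Hence sigma(T) is the closed disk of radius 34 and sigma_p(T) is the open disk.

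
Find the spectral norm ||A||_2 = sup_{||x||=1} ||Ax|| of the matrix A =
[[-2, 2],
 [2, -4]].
||A||_2 = sqrt((28 + sqrt(720))/2) ≈ 5.2361 (= sqrt(largest eigenvalue of A^T A))

||A||_2 = sigma_max(A) = sqrt(lambda_max(A^T A)). Form the symmetric matrix M = A^T A =
[[8, -12],
 [-12, 20]].
Its characteristic polynomial (trace, determinant of M give the coefficients) is
  p(λ) = det(λ I - M) = λ^2 - 28λ + 16.
For λ^2 - 28λ + 16 the discriminant is 720. It is nonnegative but not a perfect square, so the roots are real and irrational: λ = (28 ± sqrt(720))/2 ≈ 27.4164, 0.5836.
So the eigenvalues of A^T A are ≈ 0.5836, 27.4164 (all ≥ 0, as they must be for A^T A). The largest is λ_max = (28 + sqrt(720))/2 ≈ 27.4164, hence ||A||_2 = sqrt(λ_max) = sqrt((28 + sqrt(720))/2) ≈ 5.2361.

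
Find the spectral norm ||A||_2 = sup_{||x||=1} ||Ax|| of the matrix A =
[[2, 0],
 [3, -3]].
||A||_2 = sqrt((22 + sqrt(340))/2) ≈ 4.4966 (= sqrt(largest eigenvalue of A^T A))

||A||_2 = sigma_max(A) = sqrt(lambda_max(A^T A)). Form the symmetric matrix M = A^T A =
[[13, -9],
 [-9, 9]].
Its characteristic polynomial (trace, determinant of M give the coefficients) is
  p(λ) = det(λ I - M) = λ^2 - 22λ + 36.
For λ^2 - 22λ + 36 the discriminant is 340. It is nonnegative but not a perfect square, so the roots are real and irrational: λ = (22 ± sqrt(340))/2 ≈ 20.2195, 1.7805.
So the eigenvalues of A^T A are ≈ 1.7805, 20.2195 (all ≥ 0, as they must be for A^T A). The largest is λ_max = (22 + sqrt(340))/2 ≈ 20.2195, hence ||A||_2 = sqrt(λ_max) = sqrt((22 + sqrt(340))/2) ≈ 4.4966.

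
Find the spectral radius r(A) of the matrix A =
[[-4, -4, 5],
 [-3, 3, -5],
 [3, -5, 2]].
r(A) ≈ 9.5101

The eigenvalues of A are the roots of its characteristic polynomial. With M = A (coefficients from the trace, the sum of principal 2x2 minors, and det A):
  p(λ) = det(λ I - M) = λ^3 - λ^2 - 66λ - 142.
No integer candidate from the rational root theorem (±divisors of 142) is a root, so the roots are irrational. The cubic discriminant is Δ = 440648 > 0, so there are three distinct real roots. p(-7) = -72 and p(-6) = 2 have opposite signs, so a root lies in (-7, -6); Newton's method refines it to λ ≈ -6.0366. p(-3) = 20 and p(-2) = -22 have opposite signs, so a root lies in (-3, -2); Newton's method refines it to λ ≈ -2.4735. p(9) = -88 and p(10) = 98 have opposite signs, so a root lies in (9, 10); Newton's method refines it to λ ≈ 9.5101. Check (Vieta): the three roots sum to 1, matching tr M = 1.
Thus the eigenvalues (to 4 decimals) are -6.0366 (modulus 6.0366); -2.4735 (modulus 2.4735); 9.5101 (modulus 9.5101). The spectral radius is the largest modulus: r(A) ≈ 9.5101. (Cross-check: r(A) ≤ ||A||_2 ≈ 9.8824; equality holds whenever A is normal, though it can also hold for some non-normal A.)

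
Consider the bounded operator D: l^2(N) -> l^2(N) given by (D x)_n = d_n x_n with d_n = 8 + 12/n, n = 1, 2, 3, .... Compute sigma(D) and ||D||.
sigma(D) = {8 + 12/n : n ≥ 1} ∪ {8}; ||D|| = 20

A bounded diagonal operator on l^2 with diagonal entries d_n has spectrum equal to the closure of {d_n : n ≥ 1}: every d_n is an eigenvalue (with eigenvector e_n), so {d_n} ⊂ sigma(D); the spectrum is closed, so its closure is too; and for lambda not in the closure, (D - lambda I) has bounded inverse (the diagonal entries 1/(d_n - lambda) are bounded). For our sequence d_n = 8 + 12/n, n = 1, 2, 3, ...:
  - {d_n} = {8 + 12/n : n ≥ 1}; the only limit point is 8
  - closure = {8 + 12/n : n ≥ 1} ∪ {8}
For the norm: a diagonal operator has ||D|| = sup_n |d_n|. Here d_n = 8 + 12/n is positive and decreasing, so sup_n |d_n| = d_1 = 8 + 12 = 20. So ||D|| = 20.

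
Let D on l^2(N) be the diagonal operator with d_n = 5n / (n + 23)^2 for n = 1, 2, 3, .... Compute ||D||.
||D|| = 5/92 (attained at n = 23)

For D diagonal, ||D|| = sup_n |d_n|. Treat f(x) = 5x / (x + 23)^2 for real x > 0. By the quotient rule, f'(x) = 5(23 - x)/(x + 23)^3, which is positive for x < 23 and negative for x > 23. So f has a unique maximum at x = 23, and since 23 is a positive integer, the supremum over n ≥ 1 is attained at n = 23: d_23 = 5·23/(23 + 23)^2 = 5·23/2116 = 5/92. Hence ||D|| = 5/92.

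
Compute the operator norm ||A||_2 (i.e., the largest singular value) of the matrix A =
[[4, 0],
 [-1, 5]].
||A||_2 = sqrt((42 + sqrt(164))/2) ≈ 5.2348 (= sqrt(largest eigenvalue of A^T A))

||A||_2 = sigma_max(A) = sqrt(lambda_max(A^T A)). Form the symmetric matrix M = A^T A =
[[17, -5],
 [-5, 25]].
Its characteristic polynomial (trace, determinant of M give the coefficients) is
  p(λ) = det(λ I - M) = λ^2 - 42λ + 400.
For λ^2 - 42λ + 400 the discriminant is 164. It is nonnegative but not a perfect square, so the roots are real and irrational: λ = (42 ± sqrt(164))/2 ≈ 27.4031, 14.5969.
So the eigenvalues of A^T A are ≈ 14.5969, 27.4031 (all ≥ 0, as they must be for A^T A). The largest is λ_max = (42 + sqrt(164))/2 ≈ 27.4031, hence ||A||_2 = sqrt(λ_max) = sqrt((42 + sqrt(164))/2) ≈ 5.2348.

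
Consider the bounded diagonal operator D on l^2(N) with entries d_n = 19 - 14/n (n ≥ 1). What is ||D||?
||D|| = 19

For a diagonal operator on l^2 with entries d_n, ||D|| = sup_n |d_n|. Here d_1 = 5, d_2 = 12, ..., and d_n = 19 - 14/n increases monotonically toward 19. All terms lie in [5, 19), so |d_n| = d_n and the supremum is the limit 19, which is not attained by any individual d_n. Hence ||D|| = 19.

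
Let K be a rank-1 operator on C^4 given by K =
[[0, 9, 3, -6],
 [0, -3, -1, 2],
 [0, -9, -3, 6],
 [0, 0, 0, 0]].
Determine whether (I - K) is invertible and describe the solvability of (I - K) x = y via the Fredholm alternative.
(I - K) is invertible (det(I - K) = 7 ≠ 0), so for every y in C^4 the equation (I - K) x = y has a unique solution.

K has rank 1, so it is an outer product K = u v^T: every row of K is a multiple of one row vector. Reading off the entries, u = (-3, 1, 3, 0) and v = (0, -3, -1, 2) (row i of K equals u_i·v^T). A rank-one matrix u v^T satisfies K u = u (v·u) and kills the (3)-dimensional subspace v^⊥, so its characteristic polynomial is lambda^3 (lambda - v·u) with v·u = tr K = -6. Hence the eigenvalues of I - K are 1 (multiplicity 3) and 1 - (-6) = 7, so det(I - K) = 7. (Direct check: I - K =
[[1, -9, -3, 6],
 [0, 4, 1, -2],
 [0, 9, 4, -6],
 [0, 0, 0, 1]]
has determinant 7.) The finite-dimensional Fredholm alternative says: either (I - K) is invertible, or ker(I - K) ≠ {0} and then range(I - K) = ker((I - K)^*)^⊥, with dim ker(I - K) = dim ker((I - K)^*). Since det(I - K) ≠ 0, 1 is not an eigenvalue of K and ker(I - K) = {0}, so we are in the first case: for every y there is a unique x = (I - K)^(-1) y. Explicitly, by the Sherman–Morrison formula, (I - u v^T)^(-1) = I + u v^T/(1 - v·u), i.e. (I - K)^(-1) = I + K/(7).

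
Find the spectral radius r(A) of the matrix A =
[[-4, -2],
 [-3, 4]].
r(A) = sqrt(88)/2 ≈ 4.6904

The eigenvalues of A are the roots of its characteristic polynomial. With M = A (coefficients from the trace and determinant):
  p(λ) = det(λ I - M) = λ^2 - 22.
For λ^2 - 22 the discriminant is 88. It is nonnegative but not a perfect square, so the roots are real and irrational: λ = ± sqrt(88)/2 ≈ 4.6904, -4.6904.
Thus the eigenvalues (to 4 decimals) are 4.6904 (modulus 4.6904); -4.6904 (modulus 4.6904). The spectral radius is the largest modulus: r(A) = sqrt(88)/2 ≈ 4.6904. (Cross-check: r(A) ≤ ||A||_2 ≈ 5.217; equality holds whenever A is normal, though it can also hold for some non-normal A.)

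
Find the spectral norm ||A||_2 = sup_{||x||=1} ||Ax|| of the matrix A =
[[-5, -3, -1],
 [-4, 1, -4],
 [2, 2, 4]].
||A||_2 ≈ 8.544 (= sqrt(largest eigenvalue of A^T A))

||A||_2 = sigma_max(A) = sqrt(lambda_max(A^T A)). Form the symmetric matrix M = A^T A =
[[45, 15, 29],
 [15, 14, 7],
 [29, 7, 33]].
Its characteristic polynomial (trace, sum of principal 2x2 minors, determinant of M give the coefficients) is
  p(λ) = det(λ I - M) = λ^3 - 92λ^2 + 1462λ - 5476.
No integer candidate from the rational root theorem (±divisors of 5476) is a root, so the roots are irrational. The cubic discriminant is Δ = 983324272 > 0, so there are three distinct real roots. p(5) = -341 and p(6) = 200 have opposite signs, so a root lies in (5, 6); Newton's method refines it to λ ≈ 5.5968. p(13) = 179 and p(14) = -296 have opposite signs, so a root lies in (13, 14); Newton's method refines it to λ ≈ 13.403. p(73) = -1 and p(74) = 4144 have opposite signs, so a root lies in (73, 74); Newton's method refines it to λ ≈ 73.0002. Check (Vieta): the three roots sum to 92, matching tr M = 92.
So the eigenvalues of A^T A are ≈ 5.5968, 13.403, 73.0002 (all ≥ 0, as they must be for A^T A). The largest is λ_max ≈ 73.0002, hence ||A||_2 = sqrt(λ_max) ≈ 8.544.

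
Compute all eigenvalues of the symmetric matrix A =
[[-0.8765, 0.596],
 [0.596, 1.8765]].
sigma(A) ≈ {-1, 2}

A is real symmetric, so its spectrum consists of real eigenvalues. Expanding the characteristic polynomial of the displayed matrix gives
  det(λ I - A) = p(λ) = λ^2 + (-1)λ + (-2).
Solving p(λ) = 0 yields eigenvalues ≈ -1, 2. (A is shown rounded to 4 decimals, so these recover the underlying integer eigenvalues to within that precision.)
Verification: the trace of A = 1 equals the sum of eigenvalues 1, and det(A) ≈ -2.0000 matches the eigenvalue product -2.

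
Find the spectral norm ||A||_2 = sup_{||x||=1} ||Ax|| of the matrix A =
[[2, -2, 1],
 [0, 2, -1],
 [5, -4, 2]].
||A||_2 = sqrt((59 + sqrt(2881))/2) ≈ 7.5058 (= sqrt(largest eigenvalue of A^T A))

||A||_2 = sigma_max(A) = sqrt(lambda_max(A^T A)). Form the symmetric matrix M = A^T A =
[[29, -24, 12],
 [-24, 24, -12],
 [12, -12, 6]].
Its characteristic polynomial (trace, sum of principal 2x2 minors, determinant of M give the coefficients) is
  p(λ) = det(λ I - M) = λ^3 - 59λ^2 + 150λ.
The constant term is 0, so λ = 0 is a root. Dividing out λ leaves p(λ) = λ(λ^2 - 59λ + 150). For λ^2 - 59λ + 150 the discriminant is 2881. It is nonnegative but not a perfect square, so the roots are real and irrational: λ = (59 ± sqrt(2881))/2 ≈ 56.3375, 2.6625.
So the eigenvalues of A^T A are ≈ 0, 2.6625, 56.3375 (all ≥ 0, as they must be for A^T A). The largest is λ_max = (59 + sqrt(2881))/2 ≈ 56.3375, hence ||A||_2 = sqrt(λ_max) = sqrt((59 + sqrt(2881))/2) ≈ 7.5058.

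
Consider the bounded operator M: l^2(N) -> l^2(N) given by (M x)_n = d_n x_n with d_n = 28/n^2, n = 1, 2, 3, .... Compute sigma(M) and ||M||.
sigma(M) = {28/n^2 : n ≥ 1} ∪ {0}; ||M|| = 28

A bounded diagonal operator on l^2 with diagonal entries d_n has spectrum equal to the closure of {d_n : n ≥ 1}: every d_n is an eigenvalue (with eigenvector e_n), so {d_n} ⊂ sigma(M); the spectrum is closed, so its closure is too; and for lambda not in the closure, (M - lambda I) has bounded inverse (the diagonal entries 1/(d_n - lambda) are bounded). For our sequence d_n = 28/n^2, n = 1, 2, 3, ...:
  - {d_n} = {28/n^2 : n ≥ 1}; the only limit point is 0
  - closure = {28/n^2 : n ≥ 1} ∪ {0}
For the norm: a diagonal operator has ||M|| = sup_n |d_n|. Here d_n = 28/n^2 is positive and decreasing, so sup_n |d_n| = d_1 = 28. So ||M|| = 28.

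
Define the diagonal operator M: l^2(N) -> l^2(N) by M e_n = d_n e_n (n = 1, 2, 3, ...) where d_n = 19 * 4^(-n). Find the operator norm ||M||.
||M|| = 19/4 (attained at n = 1)

For M diagonal, ||M|| = sup_n |d_n|. The sequence d_n = 19 * 4^(-n) is positive and strictly decreasing (ratio 4^(-1) < 1), so the supremum is d_1 = 19/4. Hence ||M|| = 19/4.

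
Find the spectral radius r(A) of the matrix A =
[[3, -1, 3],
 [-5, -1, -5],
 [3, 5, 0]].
r(A) ≈ 3.067

The eigenvalues of A are the roots of its characteristic polynomial. With M = A (coefficients from the trace, the sum of principal 2x2 minors, and det A):
  p(λ) = det(λ I - M) = λ^3 - 2λ^2 + 8λ - 24.
No integer candidate from the rational root theorem (±divisors of 24) is a root, so the roots are irrational. The cubic discriminant is Δ = -11200 < 0, so there is one real root and a complex-conjugate pair. p(2) = -8 and p(3) = 9 have opposite signs, so a root lies in (2, 3); Newton's method refines it to λ ≈ 2.5514. Dividing out (λ - (2.5514)) leaves approximately λ^2 + 0.5514λ + 9.4067. For λ^2 + 0.5514λ + 9.4067 the discriminant is -37.3229. It is negative, so the remaining roots are the complex-conjugate pair λ ≈ -0.2757 ± 3.0546i. Their product equals the constant term, so |λ|^2 ≈ 9.4067 and |λ| ≈ 3.067.
Thus the eigenvalues (to 4 decimals) are 2.5514 (modulus 2.5514); -0.2757 ± 3.0546i (modulus 3.067). The spectral radius is the largest modulus: r(A) ≈ 3.067. (Cross-check: r(A) ≤ ||A||_2 ≈ 8.7687; equality holds whenever A is normal, though it can also hold for some non-normal A.)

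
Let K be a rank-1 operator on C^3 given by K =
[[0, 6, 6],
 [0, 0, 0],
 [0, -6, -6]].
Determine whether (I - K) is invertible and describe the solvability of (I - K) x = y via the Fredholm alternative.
(I - K) is invertible (det(I - K) = 7 ≠ 0), so for every y in C^3 the equation (I - K) x = y has a unique solution.

K has rank 1, so it is an outer product K = u v^T: every row of K is a multiple of one row vector. Reading off the entries, u = (-2, 0, 2) and v = (0, -3, -3) (row i of K equals u_i·v^T). A rank-one matrix u v^T satisfies K u = u (v·u) and kills the (2)-dimensional subspace v^⊥, so its characteristic polynomial is lambda^2 (lambda - v·u) with v·u = tr K = -6. Hence the eigenvalues of I - K are 1 (multiplicity 2) and 1 - (-6) = 7, so det(I - K) = 7. (Direct check: I - K =
[[1, -6, -6],
 [0, 1, 0],
 [0, 6, 7]]
has determinant 7.) The finite-dimensional Fredholm alternative says: either (I - K) is invertible, or ker(I - K) ≠ {0} and then range(I - K) = ker((I - K)^*)^⊥, with dim ker(I - K) = dim ker((I - K)^*). Since det(I - K) ≠ 0, 1 is not an eigenvalue of K and ker(I - K) = {0}, so we are in the first case: for every y there is a unique x = (I - K)^(-1) y. Explicitly, by the Sherman–Morrison formula, (I - u v^T)^(-1) = I + u v^T/(1 - v·u), i.e. (I - K)^(-1) = I + K/(7).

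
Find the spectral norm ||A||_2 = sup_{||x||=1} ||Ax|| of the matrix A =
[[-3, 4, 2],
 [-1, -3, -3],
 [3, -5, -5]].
||A||_2 ≈ 9.8893 (= sqrt(largest eigenvalue of A^T A))

||A||_2 = sigma_max(A) = sqrt(lambda_max(A^T A)). Form the symmetric matrix M = A^T A =
[[19, -24, -18],
 [-24, 50, 42],
 [-18, 42, 38]].
Its characteristic polynomial (trace, sum of principal 2x2 minors, determinant of M give the coefficients) is
  p(λ) = det(λ I - M) = λ^3 - 107λ^2 + 908λ - 784.
No integer candidate from the rational root theorem (±divisors of 784) is a root, so the roots are irrational. The cubic discriminant is Δ = 3957570000 > 0, so there are three distinct real roots. p(0) = -784 and p(1) = 18 have opposite signs, so a root lies in (0, 1); Newton's method refines it to λ ≈ 0.9743. p(8) = 144 and p(9) = -550 have opposite signs, so a root lies in (8, 9); Newton's method refines it to λ ≈ 8.2282. p(97) = -6798 and p(98) = 1764 have opposite signs, so a root lies in (97, 98); Newton's method refines it to λ ≈ 97.7975. Check (Vieta): the three roots sum to 107, matching tr M = 107.
So the eigenvalues of A^T A are ≈ 0.9743, 8.2282, 97.7975 (all ≥ 0, as they must be for A^T A). The largest is λ_max ≈ 97.7975, hence ||A||_2 = sqrt(λ_max) ≈ 9.8893.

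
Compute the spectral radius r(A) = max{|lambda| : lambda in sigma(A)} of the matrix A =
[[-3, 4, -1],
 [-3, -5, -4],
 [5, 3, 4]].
r(A) ≈ 2.9354

The eigenvalues of A are the roots of its characteristic polynomial. With M = A (coefficients from the trace, the sum of principal 2x2 minors, and det A):
  p(λ) = det(λ I - M) = λ^3 + 4λ^2 + 12λ + 24.
No integer candidate from the rational root theorem (±divisors of 24) is a root, so the roots are irrational. The cubic discriminant is Δ = -5568 < 0, so there is one real root and a complex-conjugate pair. p(-3) = -3 and p(-2) = 8 have opposite signs, so a root lies in (-3, -2); Newton's method refines it to λ ≈ -2.7853. Dividing out (λ - (-2.7853)) leaves approximately λ^2 + 1.2147λ + 8.6167. For λ^2 + 1.2147λ + 8.6167 the discriminant is -32.9912. It is negative, so the remaining roots are the complex-conjugate pair λ ≈ -0.6074 ± 2.8719i. Their product equals the constant term, so |λ|^2 ≈ 8.6167 and |λ| ≈ 2.9354.
Thus the eigenvalues (to 4 decimals) are -2.7853 (modulus 2.7853); -0.6074 ± 2.8719i (modulus 2.9354). The spectral radius is the largest modulus: r(A) ≈ 2.9354. (Cross-check: r(A) ≤ ||A||_2 ≈ 9.798; equality holds whenever A is normal, though it can also hold for some non-normal A.)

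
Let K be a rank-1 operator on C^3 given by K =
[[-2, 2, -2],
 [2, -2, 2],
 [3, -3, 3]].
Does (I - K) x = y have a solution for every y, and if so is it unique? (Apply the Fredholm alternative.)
(I - K) is invertible (det(I - K) = 2 ≠ 0), so for every y in C^3 the equation (I - K) x = y has a unique solution.

K has rank 1, so it is an outer product K = u v^T: every row of K is a multiple of one row vector. Reading off the entries, u = (-2, 2, 3) and v = (1, -1, 1) (row i of K equals u_i·v^T). A rank-one matrix u v^T satisfies K u = u (v·u) and kills the (2)-dimensional subspace v^⊥, so its characteristic polynomial is lambda^2 (lambda - v·u) with v·u = tr K = -1. Hence the eigenvalues of I - K are 1 (multiplicity 2) and 1 - (-1) = 2, so det(I - K) = 2. (Direct check: I - K =
[[3, -2, 2],
 [-2, 3, -2],
 [-3, 3, -2]]
has determinant 2.) The finite-dimensional Fredholm alternative says: either (I - K) is invertible, or ker(I - K) ≠ {0} and then range(I - K) = ker((I - K)^*)^⊥, with dim ker(I - K) = dim ker((I - K)^*). Since det(I - K) ≠ 0, 1 is not an eigenvalue of K and ker(I - K) = {0}, so we are in the first case: for every y there is a unique x = (I - K)^(-1) y. Explicitly, by the Sherman–Morrison formula, (I - u v^T)^(-1) = I + u v^T/(1 - v·u), i.e. (I - K)^(-1) = I + K/(2).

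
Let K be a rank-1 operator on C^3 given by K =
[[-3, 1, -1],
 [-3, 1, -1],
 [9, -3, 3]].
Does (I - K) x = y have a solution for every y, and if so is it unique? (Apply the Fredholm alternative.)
(I - K) is singular (det(I - K) = 0, i.e. 1 ∈ sigma(K)). (I - K) x = y is solvable iff y ⊥ ker((I - K)^*) = span{(-3, 1, -1)}, i.e. iff -3y_1 + y_2 - y_3 = 0. When solvable, the solutions are x = y + c·(1, 1, -3), c arbitrary (ker(I - K) = span{(1, 1, -3)}, dimension 1).

K has rank 1, so it is an outer product K = u v^T: every row of K is a multiple of one row vector. Reading off the entries, u = (1, 1, -3) and v = (-3, 1, -1) (row i of K equals u_i·v^T). A rank-one matrix u v^T satisfies K u = u (v·u) and kills the (2)-dimensional subspace v^⊥, so its characteristic polynomial is lambda^2 (lambda - v·u) with v·u = tr K = 1. Hence the eigenvalues of I - K are 1 (multiplicity 2) and 1 - (1) = 0, so det(I - K) = 0. (Direct check: I - K =
[[4, -1, 1],
 [3, 0, 1],
 [-9, 3, -2]]
has determinant 0.) So 1 is an eigenvalue of K and (I - K) is not invertible. The finite-dimensional Fredholm alternative says: either (I - K) is invertible, or ker(I - K) ≠ {0} and then range(I - K) = ker((I - K)^*)^⊥, with dim ker(I - K) = dim ker((I - K)^*). We are in the second case, so we need both kernels. Kernel of I - K: (I - K) u = u - u (v·u) = u - u = 0, so ker(I - K) = span{u} = span{(1, 1, -3)} (it is exactly 1-dimensional because rank(I - K) = 2). Kernel of the adjoint: K is real, so (I - K)^* = I - K^T = I - v u^T, and (I - v u^T) v = v - v (u·v) = 0; hence ker((I - K)^*) = span{v} = span{(-3, 1, -1)}. Therefore (I - K) x = y is solvable iff <y, v> = 0, i.e. iff -3y_1 + y_2 - y_3 = 0. When this holds, K y = u (v·y) = 0, so (I - K) y = y and x = y is a particular solution; the full solution set is the line x = y + c·u = y + c·(1, 1, -3), c ∈ C.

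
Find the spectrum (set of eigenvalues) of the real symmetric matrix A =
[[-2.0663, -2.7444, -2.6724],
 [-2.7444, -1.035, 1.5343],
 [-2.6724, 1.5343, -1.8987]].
sigma(A) ≈ {-5, -3, 3}

A is real symmetric, so its spectrum consists of real eigenvalues. Expanding the characteristic polynomial of the displayed matrix gives
  det(λ I - A) = p(λ) = λ^3 + (5)λ^2 + (-9)λ + (-45.0013).
Solving p(λ) = 0 yields eigenvalues ≈ -5, -3, 3. (A is shown rounded to 4 decimals, so these recover the underlying integer eigenvalues to within that precision.)
Verification: the trace of A = -5 equals the sum of eigenvalues -5, and det(A) ≈ 45.0013 matches the eigenvalue product 45.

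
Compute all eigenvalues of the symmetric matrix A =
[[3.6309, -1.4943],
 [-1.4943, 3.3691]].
sigma(A) ≈ {2, 5}

A is real symmetric, so its spectrum consists of real eigenvalues. Expanding the characteristic polynomial of the displayed matrix gives
  det(λ I - A) = p(λ) = λ^2 + (-7)λ + (10).
Solving p(λ) = 0 yields eigenvalues ≈ 2, 5. (A is shown rounded to 4 decimals, so these recover the underlying integer eigenvalues to within that precision.)
Verification: the trace of A = 7 equals the sum of eigenvalues 7, and det(A) ≈ 9.9999 matches the eigenvalue product 10.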